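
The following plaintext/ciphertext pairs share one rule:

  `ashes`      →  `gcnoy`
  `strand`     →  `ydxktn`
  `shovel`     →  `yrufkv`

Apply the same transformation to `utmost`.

adsyyd

Shifts by position in ashes: pos 0: a→g (+6), pos 1: s→c (+10), pos 2: h→n (+6), pos 3: e→o (+10) — repeating every 2. A repeating key of period 2 is used — shifts +6, +10 over and over.
Applying it to utmost: u+6=a, t+10=d, m+6=s, o+10=y, s+6=y, t+10=d.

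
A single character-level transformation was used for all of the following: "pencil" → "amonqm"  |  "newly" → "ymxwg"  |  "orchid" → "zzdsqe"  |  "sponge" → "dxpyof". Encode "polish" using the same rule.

Shifts by position in pencil: pos 0: p→a (+11), pos 1: e→m (+8), pos 2: n→o (+1), pos 3: c→n (+11), pos 4: i→q (+8), pos 5: l→m (+1) — repeating every 3. A repeating key of period 3 is used — shifts +11, +8, +1 over and over.
Applying it to polish: p+11=a, o+8=w, l+1=m, i+11=t, s+8=a, h+1=i.

awmtai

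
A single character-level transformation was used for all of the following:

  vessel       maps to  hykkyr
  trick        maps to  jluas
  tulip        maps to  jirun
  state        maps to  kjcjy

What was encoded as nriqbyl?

plumber

Each letter's alphabet position (a=0..z=25) is mapped through 25·x+2 mod 26 — an affine cipher.
Undoing it on nriqbyl: n(13)→25·(13−2)≡15=p; r(17)→25·(17−2)≡11=l; i(8)→25·(8−2)≡20=u; q(16)→25·(16−2)≡12=m; b(1)→25·(1−2)≡1=b; y(24)→25·(24−2)≡4=e; l(11)→25·(11−2)≡17=r (all mod 26).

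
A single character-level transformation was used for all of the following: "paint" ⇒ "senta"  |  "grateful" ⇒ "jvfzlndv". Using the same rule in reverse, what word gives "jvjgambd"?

greatest

Each letter shifts forward by (position + 3), i.e. 3, 4, 5, … — the shift grows by one for each successive letter.
Decoding jvjgambd: j−3=g, v−4=r, j−5=e, g−6=a, a−7=t, m−8=e, b−9=s, d−10=t.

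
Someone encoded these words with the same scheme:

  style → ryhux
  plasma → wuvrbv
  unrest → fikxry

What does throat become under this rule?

This is an affine cipher: with a=0,…,z=25, each position x becomes (7x+21) mod 26.
For throat: t(19)→7·19+21≡24=y; h(7)→7·7+21≡18=s; r(17)→7·17+21≡10=k; o(14)→7·14+21≡15=p; a(0)→7·0+21≡21=v; t(19)→7·19+21≡24=y (all mod 26).

yskpvy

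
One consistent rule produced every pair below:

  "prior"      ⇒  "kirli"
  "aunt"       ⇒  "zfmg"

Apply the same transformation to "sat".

Each pair mirrors across the alphabet (p↔k, r↔i, i↔r): positions sum to 25. Each letter is replaced by its mirror in the alphabet: a↔z, b↔y, c↔x, and so on (the Atbash cipher).
For sat: s↔h, a↔z, t↔g.

hzg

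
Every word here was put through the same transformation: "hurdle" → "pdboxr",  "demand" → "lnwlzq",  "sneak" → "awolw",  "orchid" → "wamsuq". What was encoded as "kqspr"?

In hurdle: h→p is +8, u→d is +9, r→b is +10, d→o is +11 — the shift increases by 1 each position. Letter i (0-indexed) is shifted by i+8, so successive shifts are 8, 9, 10, ….
Reversing it on kqspr: k−8=c, q−9=h, s−10=i, p−11=e, r−12=f.

chief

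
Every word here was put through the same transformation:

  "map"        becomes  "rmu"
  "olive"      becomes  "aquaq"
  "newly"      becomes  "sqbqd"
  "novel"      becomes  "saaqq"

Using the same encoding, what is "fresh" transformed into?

The shift depends on letter class: consonant m→r is +5, but vowel a→m is +12. Two shifts are in play — +12 for a/e/i/o/u, +5 for every other letter.
For fresh: f(cons)+5=k, r(cons)+5=w, e(vowel)+12=q, s(cons)+5=x, h(cons)+5=m.

kwqxm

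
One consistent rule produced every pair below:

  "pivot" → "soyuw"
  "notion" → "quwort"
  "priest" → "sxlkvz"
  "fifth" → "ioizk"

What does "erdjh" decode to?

blade

Shifts by position in pivot: pos 0: p→s (+3), pos 1: i→o (+6), pos 2: v→y (+3), pos 3: o→u (+6) — repeating every 2. A repeating key of period 2 is used — shifts +3, +6 over and over.
Undoing it on erdjh: e−3=b, r−6=l, d−3=a, j−6=d, h−3=e.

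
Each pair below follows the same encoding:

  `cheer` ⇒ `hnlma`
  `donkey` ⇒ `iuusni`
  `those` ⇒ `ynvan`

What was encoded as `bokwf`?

In cheer: c→h is +5, h→n is +6, e→l is +7, e→m is +8 — the shift increases by 1 each position. Letter i (0-indexed) is shifted by i+5, so successive shifts are 5, 6, 7, ….
Decoding bokwf: b−5=w, o−6=i, k−7=d, w−8=o, f−9=w.

widow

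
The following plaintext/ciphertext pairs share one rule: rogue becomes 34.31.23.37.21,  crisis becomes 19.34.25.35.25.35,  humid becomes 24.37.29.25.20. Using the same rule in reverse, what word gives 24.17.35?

has

r is letter #18 and maps to 34: an offset of 16. Each letter is replaced by its alphabet position (a=1..z=26) + 16.
Reversing it on 24.17.35: 24→(24−16)÷1=8=h, 17→(17−16)÷1=1=a, 35→(35−16)÷1=19=s.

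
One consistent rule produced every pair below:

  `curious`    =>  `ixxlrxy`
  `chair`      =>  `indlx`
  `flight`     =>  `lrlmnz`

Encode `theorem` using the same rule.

The shift depends on letter class: consonant c→i is +6, but vowel u→x is +3. Vowels shift forward by 3 and consonants shift forward by 6.
Applying it to theorem: t(cons)+6=z, h(cons)+6=n, e(vowel)+3=h, o(vowel)+3=r, r(cons)+6=x, e(vowel)+3=h, m(cons)+6=s.

znhrxhs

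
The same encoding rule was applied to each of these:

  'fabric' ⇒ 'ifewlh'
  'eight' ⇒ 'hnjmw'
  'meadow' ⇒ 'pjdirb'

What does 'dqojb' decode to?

Shifts by position in fabric: pos 0: f→i (+3), pos 1: a→f (+5), pos 2: b→e (+3), pos 3: r→w (+5) — repeating every 2. It's a Vigenère-style cipher with numeric key [3,5]: position i shifts by key[i mod 2].
Reversing it on dqojb: d−3=a, q−5=l, o−3=l, j−5=e, b−3=y.

alley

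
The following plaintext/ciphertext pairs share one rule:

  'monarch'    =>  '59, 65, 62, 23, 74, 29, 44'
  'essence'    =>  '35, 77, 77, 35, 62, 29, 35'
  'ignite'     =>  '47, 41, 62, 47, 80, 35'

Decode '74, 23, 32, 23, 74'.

The formula is n = 3×(alphabet index, a=1) + 20.
Undoing it on 74, 23, 32, 23, 74: 74→(74−20)÷3=18=r, 23→(23−20)÷3=1=a, 32→(32−20)÷3=4=d, 23→(23−20)÷3=1=a, 74→(74−20)÷3=18=r.

radar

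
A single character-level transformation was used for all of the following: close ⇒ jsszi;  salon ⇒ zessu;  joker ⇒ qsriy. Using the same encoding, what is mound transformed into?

tsyuk

The shift depends on letter class: consonant c→j is +7, but vowel o→s is +4. The rule splits by letter class: vowels +4, consonants +7.
For mound: m(cons)+7=t, o(vowel)+4=s, u(vowel)+4=y, n(cons)+7=u, d(cons)+7=k.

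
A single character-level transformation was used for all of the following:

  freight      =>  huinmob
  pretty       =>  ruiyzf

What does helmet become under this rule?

In freight: f→h is +2, r→u is +3, e→i is +4, i→n is +5 — the shift increases by 1 each position. The shift increases by 1 at each position, starting from +2: 2, 3, 4, ….
For helmet: h+2=j, e+3=h, l+4=p, m+5=r, e+6=k, t+7=a.

jhprka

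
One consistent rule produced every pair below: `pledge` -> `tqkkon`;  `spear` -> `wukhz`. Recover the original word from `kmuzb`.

ghost

In pledge: p→t is +4, l→q is +5, e→k is +6, d→k is +7 — the shift increases by 1 each position. The shift increases by 1 at each position, starting from +4: 4, 5, 6, ….
Decoding kmuzb: k−4=g, m−5=h, u−6=o, z−7=s, b−8=t.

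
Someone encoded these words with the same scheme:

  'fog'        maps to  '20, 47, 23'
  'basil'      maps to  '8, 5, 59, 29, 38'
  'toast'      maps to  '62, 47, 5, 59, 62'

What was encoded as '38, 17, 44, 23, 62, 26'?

f(#6)→20 and o(#15)→47: differences scale by 3, so n = 3·pos + 2. The formula is n = 3×(alphabet index, a=1) + 2.
Reversing it on 38, 17, 44, 23, 62, 26: 38→(38−2)÷3=12=l, 17→(17−2)÷3=5=e, 44→(44−2)÷3=14=n, 23→(23−2)÷3=7=g, 62→(62−2)÷3=20=t, 26→(26−2)÷3=8=h.

length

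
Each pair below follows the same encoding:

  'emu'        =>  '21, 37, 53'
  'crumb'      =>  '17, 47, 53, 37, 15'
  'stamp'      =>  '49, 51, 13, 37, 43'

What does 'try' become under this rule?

51, 47, 61

e(#5)→21 and m(#13)→37: differences scale by 2, so n = 2·pos + 11. The formula is n = 2×(alphabet index, a=1) + 11.
For try: t=20→51, r=18→47, y=25→61.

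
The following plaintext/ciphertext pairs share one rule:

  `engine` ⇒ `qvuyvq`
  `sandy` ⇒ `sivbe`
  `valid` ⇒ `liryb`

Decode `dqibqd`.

reader

e(4)→q(16) and n(13)→v(21) fit y≡15x+8 (mod 26); the inverse of 15 mod 26 is 7. Treating letters as 0–25, the rule is x ↦ 15x + 8 (mod 26).
Undoing it on dqibqd: d(3)→7·(3−8)≡17=r; q(16)→7·(16−8)≡4=e; i(8)→7·(8−8)≡0=a; b(1)→7·(1−8)≡3=d; q(16)→7·(16−8)≡4=e; d(3)→7·(3−8)≡17=r (all mod 26).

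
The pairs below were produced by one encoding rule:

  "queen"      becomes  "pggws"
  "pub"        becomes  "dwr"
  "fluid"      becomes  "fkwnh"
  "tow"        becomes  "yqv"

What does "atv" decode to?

The output letters match the input read backwards, each shifted +2: queen reversed is neeuq. The word is reversed, then every letter is shifted forward by 2.
Undoing it on atv: shift back: a−2=y, t−2=r, v−2=t → yrt; then reverse → try.

try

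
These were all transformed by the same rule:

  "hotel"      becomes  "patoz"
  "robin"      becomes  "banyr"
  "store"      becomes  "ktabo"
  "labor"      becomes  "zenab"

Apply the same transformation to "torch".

tabwp

This is an affine cipher: with a=0,…,z=25, each position x becomes (9x+4) mod 26.
For torch: t(19)→9·19+4≡19=t; o(14)→9·14+4≡0=a; r(17)→9·17+4≡1=b; c(2)→9·2+4≡22=w; h(7)→9·7+4≡15=p (all mod 26).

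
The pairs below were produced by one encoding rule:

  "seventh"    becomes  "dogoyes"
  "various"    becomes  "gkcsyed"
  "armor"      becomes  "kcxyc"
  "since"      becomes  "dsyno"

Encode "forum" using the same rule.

qycex

Vowels shift forward by 10 and consonants shift forward by 11.
For forum: f(cons)+11=q, o(vowel)+10=y, r(cons)+11=c, u(vowel)+10=e, m(cons)+11=x.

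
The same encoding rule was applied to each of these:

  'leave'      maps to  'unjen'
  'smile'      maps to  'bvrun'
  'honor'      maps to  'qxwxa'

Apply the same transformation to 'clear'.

lunja

Compare letters: l→u is +9, e→n is +9, a→j is +9 — a constant shift. It's a constant shift of +9 (ROT9).
On clear: c+9=l, l+9=u, e+9=n, a+9=j, r+9=a.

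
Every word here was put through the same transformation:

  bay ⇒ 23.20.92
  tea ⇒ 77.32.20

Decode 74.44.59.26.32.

since

b(#2)→23 and a(#1)→20: differences scale by 3, so n = 3·pos + 17. With a=1..z=26, the number is 3·pos + 17.
Decoding 74.44.59.26.32: 74→(74−17)÷3=19=s, 44→(44−17)÷3=9=i, 59→(59−17)÷3=14=n, 26→(26−17)÷3=3=c, 32→(32−17)÷3=5=e.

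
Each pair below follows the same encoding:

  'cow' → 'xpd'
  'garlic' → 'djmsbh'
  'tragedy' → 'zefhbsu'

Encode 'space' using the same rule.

fdbqt

Two steps: reverse the string, then apply a Caesar shift of +1.
Applying it to space: reverse → ecaps; then shift: e+1=f, c+1=d, a+1=b, p+1=q, s+1=t.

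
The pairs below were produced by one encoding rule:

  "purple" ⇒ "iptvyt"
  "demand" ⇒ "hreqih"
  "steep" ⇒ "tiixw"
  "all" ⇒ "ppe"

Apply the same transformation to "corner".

virvsg

The output letters match the input read backwards, each shifted +4: purple reversed is elprup. Two steps: reverse the string, then apply a Caesar shift of +4.
Applying it to corner: reverse → renroc; then shift: r+4=v, e+4=i, n+4=r, r+4=v, o+4=s, c+4=g.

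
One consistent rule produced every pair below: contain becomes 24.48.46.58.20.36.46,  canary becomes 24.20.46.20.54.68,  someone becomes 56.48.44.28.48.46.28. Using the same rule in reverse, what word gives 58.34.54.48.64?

c(#3)→24 and o(#15)→48: differences scale by 2, so n = 2·pos + 18. The formula is n = 2×(alphabet index, a=1) + 18.
Decoding 58.34.54.48.64: 58→(58−18)÷2=20=t, 34→(34−18)÷2=8=h, 54→(54−18)÷2=18=r, 48→(48−18)÷2=15=o, 64→(64−18)÷2=23=w.

throw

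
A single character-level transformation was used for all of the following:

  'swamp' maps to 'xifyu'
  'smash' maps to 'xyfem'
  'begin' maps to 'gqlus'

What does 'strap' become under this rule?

xfwmu

A repeating key of period 2 is used — shifts +5, +12 over and over.
For strap: s+5=x, t+12=f, r+5=w, a+12=m, p+5=u.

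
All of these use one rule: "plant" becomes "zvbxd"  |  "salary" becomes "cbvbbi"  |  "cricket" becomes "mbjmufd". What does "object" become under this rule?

pltfmd

The shift depends on letter class: consonant p→z is +10, but vowel a→b is +1. The rule splits by letter class: vowels +1, consonants +10.
Applying it to object: o(vowel)+1=p, b(cons)+10=l, j(cons)+10=t, e(vowel)+1=f, c(cons)+10=m, t(cons)+10=d.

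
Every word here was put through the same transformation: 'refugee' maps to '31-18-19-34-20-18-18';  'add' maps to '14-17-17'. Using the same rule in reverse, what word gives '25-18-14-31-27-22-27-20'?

learning

r is letter #18 and maps to 31: an offset of 13. Each letter is replaced by its alphabet position (a=1..z=26) + 13.
Undoing it on 25-18-14-31-27-22-27-20: 25→(25−13)÷1=12=l, 18→(18−13)÷1=5=e, 14→(14−13)÷1=1=a, 31→(31−13)÷1=18=r, 27→(27−13)÷1=14=n, 22→(22−13)÷1=9=i, 27→(27−13)÷1=14=n, 20→(20−13)÷1=7=g.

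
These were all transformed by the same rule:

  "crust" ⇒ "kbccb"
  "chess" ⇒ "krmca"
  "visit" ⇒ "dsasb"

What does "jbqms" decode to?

Shifts by position in crust: pos 0: c→k (+8), pos 1: r→b (+10), pos 2: u→c (+8), pos 3: s→c (+10) — repeating every 2. The shifts repeat in a cycle of length 2: positions 0,1,… shift by +8, +10, then the pattern repeats.
Undoing it on jbqms: j−8=b, b−10=r, q−8=i, m−10=c, s−8=k.

brick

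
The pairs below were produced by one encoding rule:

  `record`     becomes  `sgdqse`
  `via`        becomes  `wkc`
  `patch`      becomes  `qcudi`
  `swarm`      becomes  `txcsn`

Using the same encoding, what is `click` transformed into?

The shift depends on letter class: consonant r→s is +1, but vowel e→g is +2. Two shifts are in play — +2 for a/e/i/o/u, +1 for every other letter.
On click: c(cons)+1=d, l(cons)+1=m, i(vowel)+2=k, c(cons)+1=d, k(cons)+1=l.

dmkdl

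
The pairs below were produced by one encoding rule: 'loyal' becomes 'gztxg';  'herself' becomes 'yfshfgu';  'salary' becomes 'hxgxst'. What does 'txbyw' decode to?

Each letter's alphabet position (a=0..z=25) is mapped through 15·x+23 mod 26 — an affine cipher.
Reversing it on txbyw: t(19)→7·(19−23)≡24=y; x(23)→7·(23−23)≡0=a; b(1)→7·(1−23)≡2=c; y(24)→7·(24−23)≡7=h; w(22)→7·(22−23)≡19=t (all mod 26).

yacht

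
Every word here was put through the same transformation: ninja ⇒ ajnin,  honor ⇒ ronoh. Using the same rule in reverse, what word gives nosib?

It's just the letters in reverse order.
Decoding nosib: then reverse → bison.

bison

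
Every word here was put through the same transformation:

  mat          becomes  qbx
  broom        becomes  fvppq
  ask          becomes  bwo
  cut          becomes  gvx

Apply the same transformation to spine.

wtjrf

The shift depends on letter class: consonant m→q is +4, but vowel a→b is +1. The rule splits by letter class: vowels +1, consonants +4.
Applying it to spine: s(cons)+4=w, p(cons)+4=t, i(vowel)+1=j, n(cons)+4=r, e(vowel)+1=f.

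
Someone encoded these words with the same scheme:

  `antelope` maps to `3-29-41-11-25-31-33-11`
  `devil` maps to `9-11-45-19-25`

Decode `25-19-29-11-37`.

a(#1)→3 and n(#14)→29: differences scale by 2, so n = 2·pos + 1. With a=1..z=26, the number is 2·pos + 1.
Undoing it on 25-19-29-11-37: 25→(25−1)÷2=12=l, 19→(19−1)÷2=9=i, 29→(29−1)÷2=14=n, 11→(11−1)÷2=5=e, 37→(37−1)÷2=18=r.

liner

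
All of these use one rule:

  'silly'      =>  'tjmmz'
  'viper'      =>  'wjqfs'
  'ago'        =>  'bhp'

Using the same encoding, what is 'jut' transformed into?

kvu

Compare letters: s→t is +1, i→j is +1, l→m is +1 — a constant shift. This is a Caesar cipher with shift 1.
Applying it to jut: j+1=k, u+1=v, t+1=u.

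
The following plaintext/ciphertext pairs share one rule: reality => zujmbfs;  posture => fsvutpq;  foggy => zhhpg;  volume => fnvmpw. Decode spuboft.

senator

The word is reversed, then every letter is shifted forward by 1.
Undoing it on spuboft: shift back: s−1=r, p−1=o, u−1=t, b−1=a, o−1=n, f−1=e, t−1=s → rotanes; then reverse → senator.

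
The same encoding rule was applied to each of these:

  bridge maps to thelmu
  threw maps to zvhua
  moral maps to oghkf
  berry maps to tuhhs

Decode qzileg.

studio

b(1)→t(19) and r(17)→h(7) fit y≡9x+10 (mod 26); the inverse of 9 mod 26 is 3. Each letter's alphabet position (a=0..z=25) is mapped through 9·x+10 mod 26 — an affine cipher.
Undoing it on qzileg: q(16)→3·(16−10)≡18=s; z(25)→3·(25−10)≡19=t; i(8)→3·(8−10)≡20=u; l(11)→3·(11−10)≡3=d; e(4)→3·(4−10)≡8=i; g(6)→3·(6−10)≡14=o (all mod 26).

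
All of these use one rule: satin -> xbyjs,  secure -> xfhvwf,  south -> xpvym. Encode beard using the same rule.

The shift depends on letter class: consonant s→x is +5, but vowel a→b is +1. The rule splits by letter class: vowels +1, consonants +5.
On beard: b(cons)+5=g, e(vowel)+1=f, a(vowel)+1=b, r(cons)+5=w, d(cons)+5=i.

gfbwi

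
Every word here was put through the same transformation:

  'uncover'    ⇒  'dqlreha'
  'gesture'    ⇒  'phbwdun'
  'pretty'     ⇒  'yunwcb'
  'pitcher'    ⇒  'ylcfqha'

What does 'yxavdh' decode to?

pursue

Shifts by position in uncover: pos 0: u→d (+9), pos 1: n→q (+3), pos 2: c→l (+9), pos 3: o→r (+3) — repeating every 2. A repeating key of period 2 is used — shifts +9, +3 over and over.
Reversing it on yxavdh: y−9=p, x−3=u, a−9=r, v−3=s, d−9=u, h−3=e.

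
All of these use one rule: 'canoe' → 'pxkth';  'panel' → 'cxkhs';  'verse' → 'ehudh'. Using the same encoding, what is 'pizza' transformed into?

croox

c(2)→p(15) and a(0)→x(23) fit y≡9x+23 (mod 26); the inverse of 9 mod 26 is 3. Treating letters as 0–25, the rule is x ↦ 9x + 23 (mod 26).
For pizza: p(15)→9·15+23≡2=c; i(8)→9·8+23≡17=r; z(25)→9·25+23≡14=o; z(25)→9·25+23≡14=o; a(0)→9·0+23≡23=x (all mod 26).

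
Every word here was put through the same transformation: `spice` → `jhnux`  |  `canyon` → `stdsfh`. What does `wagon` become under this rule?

The output letters match the input read backwards, each shifted +5: spice reversed is ecips. The word is reversed, then every letter is shifted forward by 5.
For wagon: reverse → nogaw; then shift: n+5=s, o+5=t, g+5=l, a+5=f, w+5=b.

stlfb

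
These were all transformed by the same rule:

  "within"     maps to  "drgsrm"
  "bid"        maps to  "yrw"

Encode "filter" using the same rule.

This is the alphabet-reversal cipher (Atbash): a becomes z, b becomes y, etc.
On filter: f↔u, i↔r, l↔o, t↔g, e↔v, r↔i.

urogvi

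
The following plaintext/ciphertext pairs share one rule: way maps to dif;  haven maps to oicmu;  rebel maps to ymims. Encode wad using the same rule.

dik

Vowels shift forward by 8 and consonants shift forward by 7.
On wad: w(cons)+7=d, a(vowel)+8=i, d(cons)+7=k.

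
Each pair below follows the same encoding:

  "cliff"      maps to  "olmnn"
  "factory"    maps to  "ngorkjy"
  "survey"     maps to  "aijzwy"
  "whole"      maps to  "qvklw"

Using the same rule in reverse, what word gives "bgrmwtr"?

patient

Treating letters as 0–25, the rule is x ↦ 17x + 6 (mod 26).
Reversing it on bgrmwtr: b(1)→23·(1−6)≡15=p; g(6)→23·(6−6)≡0=a; r(17)→23·(17−6)≡19=t; m(12)→23·(12−6)≡8=i; w(22)→23·(22−6)≡4=e; t(19)→23·(19−6)≡13=n; r(17)→23·(17−6)≡19=t (all mod 26).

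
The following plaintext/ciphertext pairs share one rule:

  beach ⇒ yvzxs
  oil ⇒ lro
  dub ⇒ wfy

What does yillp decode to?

Each pair mirrors across the alphabet (b↔y, e↔v, a↔z): positions sum to 25. This is the alphabet-reversal cipher (Atbash): a becomes z, b becomes y, etc.
Undoing it on yillp: y↔b, i↔r, l↔o, l↔o, p↔k.

brook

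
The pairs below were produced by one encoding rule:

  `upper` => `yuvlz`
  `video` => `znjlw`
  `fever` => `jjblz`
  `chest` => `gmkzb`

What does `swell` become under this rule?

wbkst

In upper: u→y is +4, p→u is +5, p→v is +6, e→l is +7 — the shift increases by 1 each position. Each letter shifts forward by (position + 4), i.e. 4, 5, 6, … — the shift grows by one for each successive letter.
On swell: s+4=w, w+5=b, e+6=k, l+7=s, l+8=t.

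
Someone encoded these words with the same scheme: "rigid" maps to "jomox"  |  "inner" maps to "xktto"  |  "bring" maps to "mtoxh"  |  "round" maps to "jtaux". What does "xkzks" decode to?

meter

The output letters match the input read backwards, each shifted +6: rigid reversed is digir. Read the word backwards and shift each letter +6.
Decoding xkzks: shift back: x−6=r, k−6=e, z−6=t, k−6=e, s−6=m → retem; then reverse → meter.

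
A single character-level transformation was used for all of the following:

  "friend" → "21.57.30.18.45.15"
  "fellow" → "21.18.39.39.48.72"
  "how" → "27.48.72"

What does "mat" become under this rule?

f(#6)→21 and r(#18)→57: differences scale by 3, so n = 3·pos + 3. The formula is n = 3×(alphabet index, a=1) + 3.
For mat: m=13→42, a=1→6, t=20→63.

42.6.63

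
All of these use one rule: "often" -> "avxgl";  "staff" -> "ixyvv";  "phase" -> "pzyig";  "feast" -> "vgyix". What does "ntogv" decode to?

Each letter's alphabet position (a=0..z=25) is mapped through 15·x+24 mod 26 — an affine cipher.
Decoding ntogv: n(13)→7·(13−24)≡1=b; t(19)→7·(19−24)≡17=r; o(14)→7·(14−24)≡8=i; g(6)→7·(6−24)≡4=e; v(21)→7·(21−24)≡5=f (all mod 26).

brief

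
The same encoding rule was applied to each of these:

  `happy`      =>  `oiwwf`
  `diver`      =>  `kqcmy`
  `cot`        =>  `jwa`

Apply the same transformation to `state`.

zaiam

Vowels shift forward by 8 and consonants shift forward by 7.
On state: s(cons)+7=z, t(cons)+7=a, a(vowel)+8=i, t(cons)+7=a, e(vowel)+8=m.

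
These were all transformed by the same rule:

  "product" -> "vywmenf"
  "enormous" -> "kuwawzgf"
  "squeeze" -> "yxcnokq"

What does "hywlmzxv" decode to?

In product: p→v is +6, r→y is +7, o→w is +8, d→m is +9 — the shift increases by 1 each position. Letter i (0-indexed) is shifted by i+6, so successive shifts are 6, 7, 8, ….
Decoding hywlmzxv: h−6=b, y−7=r, w−8=o, l−9=c, m−10=c, z−11=o, x−12=l, v−13=i.

broccoli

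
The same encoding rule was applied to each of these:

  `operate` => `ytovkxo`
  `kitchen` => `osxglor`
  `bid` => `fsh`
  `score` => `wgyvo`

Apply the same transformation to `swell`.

The shift depends on letter class: consonant p→t is +4, but vowel o→y is +10. Two shifts are in play — +10 for a/e/i/o/u, +4 for every other letter.
Applying it to swell: s(cons)+4=w, w(cons)+4=a, e(vowel)+10=o, l(cons)+4=p, l(cons)+4=p.

waopp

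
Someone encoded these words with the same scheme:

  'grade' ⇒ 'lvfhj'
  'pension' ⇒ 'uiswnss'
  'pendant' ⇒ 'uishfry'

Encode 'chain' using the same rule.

It's a Vigenère-style cipher with numeric key [5,4]: position i shifts by key[i mod 2].
On chain: c+5=h, h+4=l, a+5=f, i+4=m, n+5=s.

hlfms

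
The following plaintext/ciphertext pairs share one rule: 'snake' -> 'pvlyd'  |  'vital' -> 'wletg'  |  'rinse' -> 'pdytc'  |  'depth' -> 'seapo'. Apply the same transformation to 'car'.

cln

The output letters match the input read backwards, each shifted +11: snake reversed is ekans. The word is reversed, then every letter is shifted forward by 11.
Applying it to car: reverse → rac; then shift: r+11=c, a+11=l, c+11=n.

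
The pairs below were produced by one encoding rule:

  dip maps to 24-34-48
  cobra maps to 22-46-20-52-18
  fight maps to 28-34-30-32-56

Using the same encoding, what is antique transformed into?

d(#4)→24 and i(#9)→34: differences scale by 2, so n = 2·pos + 16. With a=1..z=26, the number is 2·pos + 16.
For antique: a=1→18, n=14→44, t=20→56, i=9→34, q=17→50, u=21→58, e=5→26.

18-44-56-34-50-58-26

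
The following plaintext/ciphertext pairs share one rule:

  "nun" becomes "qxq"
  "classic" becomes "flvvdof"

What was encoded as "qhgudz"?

warden

The output letters match the input read backwards, each shifted +3: nun reversed is nun. The word is reversed, then every letter is shifted forward by 3.
Undoing it on qhgudz: shift back: q−3=n, h−3=e, g−3=d, u−3=r, d−3=a, z−3=w → nedraw; then reverse → warden.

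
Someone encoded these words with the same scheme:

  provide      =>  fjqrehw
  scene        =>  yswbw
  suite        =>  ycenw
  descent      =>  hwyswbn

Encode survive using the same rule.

ycjrerw

This is an affine cipher: with a=0,…,z=25, each position x becomes (15x+14) mod 26.
For survive: s(18)→15·18+14≡24=y; u(20)→15·20+14≡2=c; r(17)→15·17+14≡9=j; v(21)→15·21+14≡17=r; i(8)→15·8+14≡4=e; v(21)→15·21+14≡17=r; e(4)→15·4+14≡22=w (all mod 26).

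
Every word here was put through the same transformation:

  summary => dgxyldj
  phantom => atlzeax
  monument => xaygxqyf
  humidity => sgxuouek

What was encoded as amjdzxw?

payroll

The shifts repeat in a cycle of length 2: positions 0,1,… shift by +11, +12, then the pattern repeats.
Decoding amjdzxw: a−11=p, m−12=a, j−11=y, d−12=r, z−11=o, x−12=l, w−11=l.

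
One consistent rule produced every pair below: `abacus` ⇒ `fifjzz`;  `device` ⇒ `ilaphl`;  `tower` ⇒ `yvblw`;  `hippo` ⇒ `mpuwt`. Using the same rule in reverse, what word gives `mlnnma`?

height

The shifts repeat in a cycle of length 2: positions 0,1,… shift by +5, +7, then the pattern repeats.
Undoing it on mlnnma: m−5=h, l−7=e, n−5=i, n−7=g, m−5=h, a−7=t.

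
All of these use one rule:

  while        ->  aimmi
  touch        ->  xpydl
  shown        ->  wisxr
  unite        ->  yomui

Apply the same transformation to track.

xsedo

The shifts repeat in a cycle of length 2: positions 0,1,… shift by +4, +1, then the pattern repeats.
Applying it to track: t+4=x, r+1=s, a+4=e, c+1=d, k+4=o.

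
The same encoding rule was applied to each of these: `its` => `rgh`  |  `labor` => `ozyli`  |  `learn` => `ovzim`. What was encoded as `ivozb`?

relay

Each pair mirrors across the alphabet (i↔r, t↔g, s↔h): positions sum to 25. Each letter is replaced by its mirror in the alphabet: a↔z, b↔y, c↔x, and so on (the Atbash cipher).
Decoding ivozb: i↔r, v↔e, o↔l, z↔a, b↔y.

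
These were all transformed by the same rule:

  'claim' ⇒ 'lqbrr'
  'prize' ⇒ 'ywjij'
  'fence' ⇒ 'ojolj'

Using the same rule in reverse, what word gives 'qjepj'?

Shifts by position in claim: pos 0: c→l (+9), pos 1: l→q (+5), pos 2: a→b (+1), pos 3: i→r (+9), pos 4: m→r (+5) — repeating every 3. It's a Vigenère-style cipher with numeric key [9,5,1]: position i shifts by key[i mod 3].
Decoding qjepj: q−9=h, j−5=e, e−1=d, p−9=g, j−5=e.

hedge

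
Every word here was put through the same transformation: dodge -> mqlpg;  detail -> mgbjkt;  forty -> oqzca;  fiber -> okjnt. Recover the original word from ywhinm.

puzzle

A repeating key of period 3 is used — shifts +9, +2, +8 over and over.
Undoing it on ywhinm: y−9=p, w−2=u, h−8=z, i−9=z, n−2=l, m−8=e.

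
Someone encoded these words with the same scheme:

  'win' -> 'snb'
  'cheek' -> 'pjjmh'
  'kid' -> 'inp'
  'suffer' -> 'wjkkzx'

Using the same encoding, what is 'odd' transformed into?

iit

The output letters match the input read backwards, each shifted +5: win reversed is niw. Two steps: reverse the string, then apply a Caesar shift of +5.
On odd: reverse → ddo; then shift: d+5=i, d+5=i, o+5=t.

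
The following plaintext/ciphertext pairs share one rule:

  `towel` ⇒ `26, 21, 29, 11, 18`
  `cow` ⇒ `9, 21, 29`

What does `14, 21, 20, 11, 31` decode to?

t is letter #20 and maps to 26: an offset of 6. Each letter is replaced by its alphabet position (a=1..z=26) + 6.
Decoding 14, 21, 20, 11, 31: 14→(14−6)÷1=8=h, 21→(21−6)÷1=15=o, 20→(20−6)÷1=14=n, 11→(11−6)÷1=5=e, 31→(31−6)÷1=25=y.

honey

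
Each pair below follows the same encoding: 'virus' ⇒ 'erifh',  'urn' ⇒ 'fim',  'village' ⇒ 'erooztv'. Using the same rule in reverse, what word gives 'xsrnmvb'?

chimney

Each pair mirrors across the alphabet (v↔e, i↔r, r↔i): positions sum to 25. This is the alphabet-reversal cipher (Atbash): a becomes z, b becomes y, etc.
Undoing it on xsrnmvb: x↔c, s↔h, r↔i, n↔m, m↔n, v↔e, b↔y.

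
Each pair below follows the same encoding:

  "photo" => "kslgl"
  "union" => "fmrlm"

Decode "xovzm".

clean

Each pair mirrors across the alphabet (p↔k, h↔s, o↔l): positions sum to 25. This is the alphabet-reversal cipher (Atbash): a becomes z, b becomes y, etc.
Decoding xovzm: x↔c, o↔l, v↔e, z↔a, m↔n.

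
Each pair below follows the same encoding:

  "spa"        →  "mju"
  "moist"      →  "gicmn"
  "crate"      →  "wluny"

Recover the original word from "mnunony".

It's a constant shift of +20 (ROT20).
Reversing it on mnunony: m−20=s, n−20=t, u−20=a, n−20=t, o−20=u, n−20=t, y−20=e.

statute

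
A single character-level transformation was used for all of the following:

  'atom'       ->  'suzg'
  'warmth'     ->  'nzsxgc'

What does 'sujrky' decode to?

The output letters match the input read backwards, each shifted +6: atom reversed is mota. Read the word backwards and shift each letter +6.
Undoing it on sujrky: shift back: s−6=m, u−6=o, j−6=d, r−6=l, k−6=e, y−6=s → modles; then reverse → seldom.

seldom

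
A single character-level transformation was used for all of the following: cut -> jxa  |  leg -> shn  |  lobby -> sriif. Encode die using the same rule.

klh

The shift depends on letter class: consonant c→j is +7, but vowel u→x is +3. Vowels shift forward by 3 and consonants shift forward by 7.
For die: d(cons)+7=k, i(vowel)+3=l, e(vowel)+3=h.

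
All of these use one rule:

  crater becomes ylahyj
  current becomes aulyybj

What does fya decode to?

The output letters match the input read backwards, each shifted +7: crater reversed is retarc. The word is reversed, then every letter is shifted forward by 7.
Decoding fya: shift back: f−7=y, y−7=r, a−7=t → yrt; then reverse → try.

try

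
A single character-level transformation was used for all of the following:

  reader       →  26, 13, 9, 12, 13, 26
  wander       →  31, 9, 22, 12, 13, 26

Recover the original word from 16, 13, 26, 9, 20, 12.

herald

r is letter #18 and maps to 26: an offset of 8. The number is (letter's place in the alphabet, a=1) + 8.
Undoing it on 16, 13, 26, 9, 20, 12: 16→(16−8)÷1=8=h, 13→(13−8)÷1=5=e, 26→(26−8)÷1=18=r, 9→(9−8)÷1=1=a, 20→(20−8)÷1=12=l, 12→(12−8)÷1=4=d.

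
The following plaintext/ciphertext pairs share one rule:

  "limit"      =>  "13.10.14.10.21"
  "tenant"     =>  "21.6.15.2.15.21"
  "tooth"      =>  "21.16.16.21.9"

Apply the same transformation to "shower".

l is letter #12 and maps to 13: an offset of 1. Letters become their 1-based position plus 1 (so a→2, b→3, …).
Applying it to shower: s=19→20, h=8→9, o=15→16, w=23→24, e=5→6, r=18→19.

20.9.16.24.6.19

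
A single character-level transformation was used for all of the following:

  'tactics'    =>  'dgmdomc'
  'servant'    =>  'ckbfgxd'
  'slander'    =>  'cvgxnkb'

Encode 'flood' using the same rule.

The shift depends on letter class: consonant t→d is +10, but vowel a→g is +6. Vowels shift forward by 6 and consonants shift forward by 10.
On flood: f(cons)+10=p, l(cons)+10=v, o(vowel)+6=u, o(vowel)+6=u, d(cons)+10=n.

pvuun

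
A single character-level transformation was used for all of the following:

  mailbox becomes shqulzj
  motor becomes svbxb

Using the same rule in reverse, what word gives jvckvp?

In mailbox: m→s is +6, a→h is +7, i→q is +8, l→u is +9 — the shift increases by 1 each position. Each letter shifts forward by (position + 6), i.e. 6, 7, 8, … — the shift grows by one for each successive letter.
Reversing it on jvckvp: j−6=d, v−7=o, c−8=u, k−9=b, v−10=l, p−11=e.

double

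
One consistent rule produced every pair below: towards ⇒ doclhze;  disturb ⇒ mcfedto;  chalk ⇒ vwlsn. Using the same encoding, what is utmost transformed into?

The output letters match the input read backwards, each shifted +11: towards reversed is sdrawot. Two steps: reverse the string, then apply a Caesar shift of +11.
For utmost: reverse → tsomtu; then shift: t+11=e, s+11=d, o+11=z, m+11=x, t+11=e, u+11=f.

edzxef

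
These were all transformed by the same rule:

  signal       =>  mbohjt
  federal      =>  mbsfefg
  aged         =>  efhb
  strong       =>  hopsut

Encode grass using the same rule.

The output letters match the input read backwards, each shifted +1: signal reversed is langis. Read the word backwards and shift each letter +1.
On grass: reverse → ssarg; then shift: s+1=t, s+1=t, a+1=b, r+1=s, g+1=h.

ttbsh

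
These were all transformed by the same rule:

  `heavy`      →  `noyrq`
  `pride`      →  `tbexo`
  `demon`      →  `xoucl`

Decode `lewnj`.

h(7)→n(13) and e(4)→o(14) fit y≡17x+24 (mod 26); the inverse of 17 mod 26 is 23. Each letter's alphabet position (a=0..z=25) is mapped through 17·x+24 mod 26 — an affine cipher.
Decoding lewnj: l(11)→23·(11−24)≡13=n; e(4)→23·(4−24)≡8=i; w(22)→23·(22−24)≡6=g; n(13)→23·(13−24)≡7=h; j(9)→23·(9−24)≡19=t (all mod 26).

night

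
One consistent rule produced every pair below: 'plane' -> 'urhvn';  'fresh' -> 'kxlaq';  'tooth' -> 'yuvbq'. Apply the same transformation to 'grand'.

Each letter shifts forward by (position + 5), i.e. 5, 6, 7, … — the shift grows by one for each successive letter.
For grand: g+5=l, r+6=x, a+7=h, n+8=v, d+9=m.

lxhvm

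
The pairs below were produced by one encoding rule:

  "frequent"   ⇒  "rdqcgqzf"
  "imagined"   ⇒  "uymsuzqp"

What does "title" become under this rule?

fufxq

Compare letters: f→r is +12, r→d is +12, e→q is +12 — a constant shift. This is a Caesar cipher with shift 12.
On title: t+12=f, i+12=u, t+12=f, l+12=x, e+12=q.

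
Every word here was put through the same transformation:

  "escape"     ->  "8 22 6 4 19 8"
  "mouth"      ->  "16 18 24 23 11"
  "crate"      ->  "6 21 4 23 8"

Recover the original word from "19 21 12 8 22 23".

e is letter #5 and maps to 8: an offset of 3. Each letter is replaced by its alphabet position (a=1..z=26) + 3.
Undoing it on 19 21 12 8 22 23: 19→(19−3)÷1=16=p, 21→(21−3)÷1=18=r, 12→(12−3)÷1=9=i, 8→(8−3)÷1=5=e, 22→(22−3)÷1=19=s, 23→(23−3)÷1=20=t.

priest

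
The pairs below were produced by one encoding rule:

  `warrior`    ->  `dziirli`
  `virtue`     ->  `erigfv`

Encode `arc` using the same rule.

zix

Each pair mirrors across the alphabet (w↔d, a↔z, r↔i): positions sum to 25. Letters are reflected about the middle of the alphabet (position → 25−position): Atbash.
For arc: a↔z, r↔i, c↔x.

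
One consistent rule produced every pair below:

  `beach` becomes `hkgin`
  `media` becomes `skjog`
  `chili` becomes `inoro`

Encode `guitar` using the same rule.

It's a constant shift of +6 (ROT6).
Applying it to guitar: g+6=m, u+6=a, i+6=o, t+6=z, a+6=g, r+6=x.

maozgx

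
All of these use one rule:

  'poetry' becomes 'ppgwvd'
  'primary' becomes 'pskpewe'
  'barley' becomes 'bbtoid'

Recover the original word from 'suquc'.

In poetry: p→p is +0, o→p is +1, e→g is +2, t→w is +3 — the shift increases by 1 each position. Letter i (0-indexed) is shifted by i+0, so successive shifts are 0, 1, 2, ….
Decoding suquc: s−0=s, u−1=t, q−2=o, u−3=r, c−4=y.

story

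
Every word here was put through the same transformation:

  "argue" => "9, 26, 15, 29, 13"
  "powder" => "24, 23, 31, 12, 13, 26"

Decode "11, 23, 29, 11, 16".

couch

a is letter #1 and maps to 9: an offset of 8. Each letter is replaced by its alphabet position (a=1..z=26) + 8.
Reversing it on 11, 23, 29, 11, 16: 11→(11−8)÷1=3=c, 23→(23−8)÷1=15=o, 29→(29−8)÷1=21=u, 11→(11−8)÷1=3=c, 16→(16−8)÷1=8=h.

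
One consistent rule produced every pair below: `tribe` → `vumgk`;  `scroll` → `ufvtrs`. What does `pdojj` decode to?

Each letter shifts forward by (position + 2), i.e. 2, 3, 4, … — the shift grows by one for each successive letter.
Undoing it on pdojj: p−2=n, d−3=a, o−4=k, j−5=e, j−6=d.

naked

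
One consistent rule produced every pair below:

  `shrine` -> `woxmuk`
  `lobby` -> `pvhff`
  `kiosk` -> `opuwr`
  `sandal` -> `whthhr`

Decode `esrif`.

alley

Shifts by position in shrine: pos 0: s→w (+4), pos 1: h→o (+7), pos 2: r→x (+6), pos 3: i→m (+4), pos 4: n→u (+7), pos 5: e→k (+6) — repeating every 3. It's a Vigenère-style cipher with numeric key [4,7,6]: position i shifts by key[i mod 3].
Decoding esrif: e−4=a, s−7=l, r−6=l, i−4=e, f−7=y.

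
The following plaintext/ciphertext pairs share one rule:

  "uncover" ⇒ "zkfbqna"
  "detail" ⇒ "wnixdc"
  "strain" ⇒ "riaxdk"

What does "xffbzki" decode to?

u(20)→z(25) and n(13)→k(10) fit y≡17x+23 (mod 26); the inverse of 17 mod 26 is 23. Treating letters as 0–25, the rule is x ↦ 17x + 23 (mod 26).
Reversing it on xffbzki: x(23)→23·(23−23)≡0=a; f(5)→23·(5−23)≡2=c; f(5)→23·(5−23)≡2=c; b(1)→23·(1−23)≡14=o; z(25)→23·(25−23)≡20=u; k(10)→23·(10−23)≡13=n; i(8)→23·(8−23)≡19=t (all mod 26).

account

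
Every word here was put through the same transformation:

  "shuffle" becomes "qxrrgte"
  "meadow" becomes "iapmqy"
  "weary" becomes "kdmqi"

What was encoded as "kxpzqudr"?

friendly

The word is reversed, then every letter is shifted forward by 12.
Decoding kxpzqudr: shift back: k−12=y, x−12=l, p−12=d, z−12=n, q−12=e, u−12=i, d−12=r, r−12=f → yldneirf; then reverse → friendly.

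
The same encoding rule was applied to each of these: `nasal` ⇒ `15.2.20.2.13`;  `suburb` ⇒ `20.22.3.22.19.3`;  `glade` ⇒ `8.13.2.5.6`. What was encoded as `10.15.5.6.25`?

n is letter #14 and maps to 15: an offset of 1. The number is (letter's place in the alphabet, a=1) + 1.
Reversing it on 10.15.5.6.25: 10→(10−1)÷1=9=i, 15→(15−1)÷1=14=n, 5→(5−1)÷1=4=d, 6→(6−1)÷1=5=e, 25→(25−1)÷1=24=x.

index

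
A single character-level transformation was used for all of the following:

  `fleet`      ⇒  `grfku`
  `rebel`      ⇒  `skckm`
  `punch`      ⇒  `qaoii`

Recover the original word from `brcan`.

album

A repeating key of period 2 is used — shifts +1, +6 over and over.
Undoing it on brcan: b−1=a, r−6=l, c−1=b, a−6=u, n−1=m.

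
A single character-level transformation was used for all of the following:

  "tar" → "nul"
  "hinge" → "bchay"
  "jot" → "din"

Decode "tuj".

It's a constant shift of +20 (ROT20).
Reversing it on tuj: t−20=z, u−20=a, j−20=p.

zap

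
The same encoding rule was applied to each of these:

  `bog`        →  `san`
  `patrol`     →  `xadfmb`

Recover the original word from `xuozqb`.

pencil

The output letters match the input read backwards, each shifted +12: bog reversed is gob. Read the word backwards and shift each letter +12.
Undoing it on xuozqb: shift back: x−12=l, u−12=i, o−12=c, z−12=n, q−12=e, b−12=p → licnep; then reverse → pencil.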